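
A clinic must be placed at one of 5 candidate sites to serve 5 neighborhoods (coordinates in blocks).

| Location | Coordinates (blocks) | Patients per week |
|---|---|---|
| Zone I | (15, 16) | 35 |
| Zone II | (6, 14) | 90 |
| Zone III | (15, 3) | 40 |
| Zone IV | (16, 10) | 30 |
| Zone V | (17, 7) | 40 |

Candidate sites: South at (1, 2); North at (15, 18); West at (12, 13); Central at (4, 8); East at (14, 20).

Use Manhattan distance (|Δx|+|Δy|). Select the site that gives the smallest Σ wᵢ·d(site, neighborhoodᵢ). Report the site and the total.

Total weighted distance at each candidate:
  South (1, 2): total = 4640
  North (15, 18): total = 2630
  West (12, 13): total = 2010
  Central (4, 8): total = 3005
  East (14, 20): total = 3155
Minimum is at West with total 2010 blocks.

West, total 2010 blocks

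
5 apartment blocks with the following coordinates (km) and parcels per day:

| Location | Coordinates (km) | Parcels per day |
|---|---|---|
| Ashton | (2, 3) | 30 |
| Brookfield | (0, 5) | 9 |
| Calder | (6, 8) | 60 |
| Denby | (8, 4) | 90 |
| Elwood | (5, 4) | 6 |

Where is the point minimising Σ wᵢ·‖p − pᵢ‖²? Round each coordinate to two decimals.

(6.00, 5.12)

The minimiser of Σwᵢ‖p−pᵢ‖² is the weighted centroid p* = (Σwᵢpᵢ)/(Σwᵢ).
Σwᵢ = 195.
Σwᵢxᵢ = 30·2 + 9·0 + 60·6 + 90·8 + 6·5 = 1170.
Σwᵢyᵢ = 30·3 + 9·5 + 60·8 + 90·4 + 6·4 = 999.
x* = 1170/195 = 6.00, y* = 999/195 = 5.12.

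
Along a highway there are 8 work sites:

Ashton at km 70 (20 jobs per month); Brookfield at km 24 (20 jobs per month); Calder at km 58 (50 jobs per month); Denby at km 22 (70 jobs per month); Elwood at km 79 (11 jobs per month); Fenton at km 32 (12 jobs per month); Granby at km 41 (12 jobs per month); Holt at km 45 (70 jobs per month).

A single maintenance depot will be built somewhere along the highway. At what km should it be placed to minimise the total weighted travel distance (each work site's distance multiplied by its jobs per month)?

x = 45

For a sum of weighted absolute distances on a line, the optimum is the weighted median (not the mean). Total weight W = 265; half-weight = 132.5.
Sort by position and accumulate weight:
  km 22 (Denby, w=70) → cum 70
  km 24 (Brookfield, w=20) → cum 90
  km 32 (Fenton, w=12) → cum 102
  km 41 (Granby, w=12) → cum 114
  km 45 (Holt, w=70) → cum 184  ≥ 132.5 → median here
  km 58 (Calder, w=50) → cum 234
  km 70 (Ashton, w=20) → cum 254
  km 79 (Elwood, w=11) → cum 265
Optimal location: km 45.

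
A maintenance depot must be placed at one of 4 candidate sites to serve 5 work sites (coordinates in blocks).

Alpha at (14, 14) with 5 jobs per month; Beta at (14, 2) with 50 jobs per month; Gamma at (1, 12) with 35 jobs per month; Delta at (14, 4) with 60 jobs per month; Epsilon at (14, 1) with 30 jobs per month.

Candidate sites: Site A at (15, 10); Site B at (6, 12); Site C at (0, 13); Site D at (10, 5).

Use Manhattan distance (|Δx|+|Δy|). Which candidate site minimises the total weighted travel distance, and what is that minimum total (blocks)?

Site D, total 1515 blocks

Total weighted distance at each candidate:
  Site A (15, 10): total = 1755
  Site B (6, 12): total = 2655
  Site C (0, 13): total = 3555
  Site D (10, 5): total = 1515
Minimum is at Site D with total 1515 blocks.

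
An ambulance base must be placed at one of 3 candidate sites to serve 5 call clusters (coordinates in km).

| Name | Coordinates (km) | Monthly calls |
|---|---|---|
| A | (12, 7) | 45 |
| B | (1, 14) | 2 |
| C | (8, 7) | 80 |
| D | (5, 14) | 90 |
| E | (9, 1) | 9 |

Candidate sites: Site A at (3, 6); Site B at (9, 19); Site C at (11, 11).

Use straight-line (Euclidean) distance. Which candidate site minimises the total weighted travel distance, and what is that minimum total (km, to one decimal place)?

Site C, total 1301.9 km

Total weighted distance at each candidate:
  Site A (3, 6): total = 1644.4
  Site B (9, 19): total = 2277.1
  Site C (11, 11): total = 1301.9
Minimum is at Site C with total 1301.9 km.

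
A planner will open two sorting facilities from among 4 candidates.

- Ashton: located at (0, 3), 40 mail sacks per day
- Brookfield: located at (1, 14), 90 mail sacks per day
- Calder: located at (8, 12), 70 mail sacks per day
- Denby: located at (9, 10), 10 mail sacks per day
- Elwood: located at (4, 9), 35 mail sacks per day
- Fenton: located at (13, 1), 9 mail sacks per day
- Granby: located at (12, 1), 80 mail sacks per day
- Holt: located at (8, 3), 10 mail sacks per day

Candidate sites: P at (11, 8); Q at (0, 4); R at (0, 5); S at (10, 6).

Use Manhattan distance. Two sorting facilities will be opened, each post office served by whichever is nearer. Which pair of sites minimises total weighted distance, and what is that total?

{R, S}, total 2552

Evaluate every pair (each demand assigned to the nearer of the two):
  {R, S}: total = 2552
  {P, R}: total = 2591
  {Q, S}: total = 2637
  {P, Q}: total = 2641
  {P, S}: total = 3452
  {Q, R}: total = 3844
Best pair: {R, S} with total 2552.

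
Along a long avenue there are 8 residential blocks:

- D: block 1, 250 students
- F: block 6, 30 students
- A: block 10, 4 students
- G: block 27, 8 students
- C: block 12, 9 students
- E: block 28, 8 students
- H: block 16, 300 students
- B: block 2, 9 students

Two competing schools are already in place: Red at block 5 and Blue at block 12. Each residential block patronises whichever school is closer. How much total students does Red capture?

289

The indifferent point is the midpoint (5+12)/2 = 8.5; residential blocks left of it (closer to Red at 5) go to Red, those right go to Blue.
  D at 1 (w=250) → Red
  B at 2 (w=9) → Red
  F at 6 (w=30) → Red
  A at 10 (w=4) → Blue
  C at 12 (w=9) → Blue
  H at 16 (w=300) → Blue
  G at 27 (w=8) → Blue
  E at 28 (w=8) → Blue
Red captures 289; Blue captures 329.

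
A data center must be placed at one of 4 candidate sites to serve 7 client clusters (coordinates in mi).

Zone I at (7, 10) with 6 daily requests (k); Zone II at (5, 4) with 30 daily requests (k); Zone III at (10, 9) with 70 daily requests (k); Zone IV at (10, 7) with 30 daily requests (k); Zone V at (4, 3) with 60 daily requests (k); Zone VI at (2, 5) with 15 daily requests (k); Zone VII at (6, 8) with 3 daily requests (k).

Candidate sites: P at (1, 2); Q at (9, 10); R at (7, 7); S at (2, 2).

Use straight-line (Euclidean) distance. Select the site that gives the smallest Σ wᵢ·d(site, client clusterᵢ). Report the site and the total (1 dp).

R, total 853.6 mi

Total weighted distance at each candidate:
  P (1, 2): total = 1561.8
  Q (9, 10): total = 1078.2
  R (7, 7): total = 853.6
  S (2, 2): total = 1392.7
Minimum is at R with total 853.6 mi.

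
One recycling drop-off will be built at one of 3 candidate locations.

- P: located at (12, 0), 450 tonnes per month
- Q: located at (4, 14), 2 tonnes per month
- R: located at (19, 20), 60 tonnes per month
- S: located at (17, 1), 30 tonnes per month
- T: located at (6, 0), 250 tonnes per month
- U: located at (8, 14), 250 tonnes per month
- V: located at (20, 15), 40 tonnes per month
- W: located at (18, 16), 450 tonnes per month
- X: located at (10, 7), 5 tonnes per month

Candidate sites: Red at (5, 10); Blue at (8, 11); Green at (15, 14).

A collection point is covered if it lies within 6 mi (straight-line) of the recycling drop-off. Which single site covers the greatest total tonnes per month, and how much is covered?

Green, covering 490

Coverage radius r = 6 mi; a point is covered iff (Δx)²+(Δy)² ≤ 6² = 36.
  Red (5, 10): covers {Q, U, X} → 257
  Blue (8, 11): covers {Q, U, X} → 257
  Green (15, 14): covers {V, W} → 490
Maximum coverage at Green: 490 tonnes per month.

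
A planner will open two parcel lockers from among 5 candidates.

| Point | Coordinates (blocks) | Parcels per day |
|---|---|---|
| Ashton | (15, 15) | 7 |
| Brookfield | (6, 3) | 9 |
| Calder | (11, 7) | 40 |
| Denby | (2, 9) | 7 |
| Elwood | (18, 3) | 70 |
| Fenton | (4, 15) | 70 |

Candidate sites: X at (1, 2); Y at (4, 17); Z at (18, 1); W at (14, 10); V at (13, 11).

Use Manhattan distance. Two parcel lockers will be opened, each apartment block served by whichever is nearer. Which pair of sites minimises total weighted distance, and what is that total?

{Y, Z}, total 1087

Evaluate every pair (each demand assigned to the nearer of the two):
  {Y, Z}: total = 1087
  {Y, W}: total = 1397
  {Y, V}: total = 1537
  {Z, V}: total = 1549
  {Z, W}: total = 1689
  {X, Z}: total = 2009
  {W, V}: total = 2188
  {X, Y}: total = 2201
  {X, W}: total = 2212
  {X, V}: total = 2212
Best pair: {Y, Z} with total 1087.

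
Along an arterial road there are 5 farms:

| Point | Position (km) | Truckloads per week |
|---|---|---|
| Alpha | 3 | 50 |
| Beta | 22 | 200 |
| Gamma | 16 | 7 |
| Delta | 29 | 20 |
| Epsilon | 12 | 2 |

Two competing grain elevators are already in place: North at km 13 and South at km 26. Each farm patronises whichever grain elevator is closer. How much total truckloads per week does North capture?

59

The indifferent point is the midpoint (13+26)/2 = 19.5; farms left of it (closer to North at 13) go to North, those right go to South.
  Alpha at 3 (w=50) → North
  Epsilon at 12 (w=2) → North
  Gamma at 16 (w=7) → North
  Beta at 22 (w=200) → South
  Delta at 29 (w=20) → South
North captures 59; South captures 220.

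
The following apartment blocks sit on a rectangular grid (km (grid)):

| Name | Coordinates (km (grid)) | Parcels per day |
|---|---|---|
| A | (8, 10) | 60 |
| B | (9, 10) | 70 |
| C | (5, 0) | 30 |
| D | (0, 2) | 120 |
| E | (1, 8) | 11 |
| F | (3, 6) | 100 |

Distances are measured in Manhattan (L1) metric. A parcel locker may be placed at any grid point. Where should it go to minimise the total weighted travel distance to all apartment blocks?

(3, 6)

Manhattan distance separates: Σwᵢ(|x−xᵢ|+|y−yᵢ|) = Σwᵢ|x−xᵢ| + Σwᵢ|y−yᵢ|, so x and y are optimised independently as 1-D weighted medians.
Total weight W = 391; half = 195.5.
x-coordinate, sorted with cumulative weight:
  x=0 (D, w=120) cum 120
  x=1 (E, w=11) cum 131
  x=3 (F, w=100) cum 231  ← median
  x=5 (C, w=30) cum 261
  x=8 (A, w=60) cum 321
  x=9 (B, w=70) cum 391
⇒ x* = 3
y-coordinate, sorted with cumulative weight:
  y=0 (C, w=30) cum 30
  y=2 (D, w=120) cum 150
  y=6 (F, w=100) cum 250  ← median
  y=8 (E, w=11) cum 261
  y=10 (A, w=60) cum 321
  y=10 (B, w=70) cum 391
⇒ y* = 6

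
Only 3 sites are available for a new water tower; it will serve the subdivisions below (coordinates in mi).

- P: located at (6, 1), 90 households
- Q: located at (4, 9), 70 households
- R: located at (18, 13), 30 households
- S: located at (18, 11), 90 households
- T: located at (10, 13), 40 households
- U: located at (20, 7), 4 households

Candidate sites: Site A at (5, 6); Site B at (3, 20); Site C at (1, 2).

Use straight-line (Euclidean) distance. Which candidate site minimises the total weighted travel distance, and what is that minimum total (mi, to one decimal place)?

Site A, total 2781.0 mi

Total weighted distance at each candidate:
  Site A (5, 6): total = 2781.0
  Site B (3, 20): total = 5056.9
  Site C (1, 2): total = 3977.7
Minimum is at Site A with total 2781.0 mi.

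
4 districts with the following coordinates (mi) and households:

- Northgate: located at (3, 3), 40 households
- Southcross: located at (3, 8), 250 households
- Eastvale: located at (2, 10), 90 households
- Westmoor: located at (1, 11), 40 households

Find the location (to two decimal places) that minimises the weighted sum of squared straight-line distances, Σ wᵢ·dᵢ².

The minimiser of Σwᵢ‖p−pᵢ‖² is the weighted centroid p* = (Σwᵢpᵢ)/(Σwᵢ).
Σwᵢ = 420.
Σwᵢxᵢ = 40·3 + 250·3 + 90·2 + 40·1 = 1090.
Σwᵢyᵢ = 40·3 + 250·8 + 90·10 + 40·11 = 3460.
x* = 1090/420 = 2.60, y* = 3460/420 = 8.24.

(2.60, 8.24)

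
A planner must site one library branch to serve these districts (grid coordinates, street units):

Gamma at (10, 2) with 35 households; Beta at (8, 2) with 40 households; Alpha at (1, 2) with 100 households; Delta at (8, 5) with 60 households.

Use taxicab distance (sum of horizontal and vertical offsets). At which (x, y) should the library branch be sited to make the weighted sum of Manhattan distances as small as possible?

(8, 2)

Manhattan distance separates: Σwᵢ(|x−xᵢ|+|y−yᵢ|) = Σwᵢ|x−xᵢ| + Σwᵢ|y−yᵢ|, so x and y are optimised independently as 1-D weighted medians.
Total weight W = 235; half = 117.5.
x-coordinate, sorted with cumulative weight:
  x=1 (Alpha, w=100) cum 100
  x=8 (Beta, w=40) cum 140  ← median
  x=8 (Delta, w=60) cum 200
  x=10 (Gamma, w=35) cum 235
⇒ x* = 8
y-coordinate, sorted with cumulative weight:
  y=2 (Gamma, w=35) cum 35
  y=2 (Beta, w=40) cum 75
  y=2 (Alpha, w=100) cum 175  ← median
  y=5 (Delta, w=60) cum 235
⇒ y* = 2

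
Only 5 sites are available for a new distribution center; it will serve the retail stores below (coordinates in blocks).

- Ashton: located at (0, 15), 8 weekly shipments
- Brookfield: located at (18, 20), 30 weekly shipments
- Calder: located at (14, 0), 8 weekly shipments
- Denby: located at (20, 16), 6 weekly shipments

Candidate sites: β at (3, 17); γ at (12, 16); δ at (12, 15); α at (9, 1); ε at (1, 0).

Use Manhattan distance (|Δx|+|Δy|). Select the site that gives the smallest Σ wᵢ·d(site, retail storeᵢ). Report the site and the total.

Total weighted distance at each candidate:
  β (3, 17): total = 912
  γ (12, 16): total = 596
  δ (12, 15): total = 616
  α (9, 1): total = 1228
  ε (1, 0): total = 1552
Minimum is at γ with total 596 blocks.

γ, total 596 blocks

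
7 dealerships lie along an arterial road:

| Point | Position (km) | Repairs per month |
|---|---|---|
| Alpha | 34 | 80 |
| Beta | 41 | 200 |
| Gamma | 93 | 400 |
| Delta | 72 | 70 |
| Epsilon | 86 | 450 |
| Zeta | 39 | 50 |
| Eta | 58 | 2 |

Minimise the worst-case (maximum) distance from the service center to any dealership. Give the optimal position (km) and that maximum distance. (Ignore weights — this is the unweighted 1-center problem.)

location 63.5, max distance 29.5

The 1-center on a line is the midpoint of the two extreme points: leftmost at 34, rightmost at 93.
Optimal location = (34 + 93)/2 = 63.5; maximum distance = (93 − 34)/2 = 29.5.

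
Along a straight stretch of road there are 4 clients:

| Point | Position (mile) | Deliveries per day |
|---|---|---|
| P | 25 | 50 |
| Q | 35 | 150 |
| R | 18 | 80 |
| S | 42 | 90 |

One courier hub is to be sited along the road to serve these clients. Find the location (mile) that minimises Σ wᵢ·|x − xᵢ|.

For a sum of weighted absolute distances on a line, the optimum is the weighted median (not the mean). Total weight W = 370; half-weight = 185.
Sort by position and accumulate weight:
  mile 18 (R, w=80) → cum 80
  mile 25 (P, w=50) → cum 130
  mile 35 (Q, w=150) → cum 280  ≥ 185 → median here
  mile 42 (S, w=90) → cum 370
Optimal location: mile 35.

x = 35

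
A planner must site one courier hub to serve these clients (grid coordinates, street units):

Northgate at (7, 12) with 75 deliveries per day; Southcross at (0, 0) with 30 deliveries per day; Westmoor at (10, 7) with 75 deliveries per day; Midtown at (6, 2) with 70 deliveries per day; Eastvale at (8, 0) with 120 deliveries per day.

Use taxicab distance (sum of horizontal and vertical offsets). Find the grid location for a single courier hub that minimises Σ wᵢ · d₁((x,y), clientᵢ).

(8, 2)

Manhattan distance separates: Σwᵢ(|x−xᵢ|+|y−yᵢ|) = Σwᵢ|x−xᵢ| + Σwᵢ|y−yᵢ|, so x and y are optimised independently as 1-D weighted medians.
Total weight W = 370; half = 185.
x-coordinate, sorted with cumulative weight:
  x=0 (Southcross, w=30) cum 30
  x=6 (Midtown, w=70) cum 100
  x=7 (Northgate, w=75) cum 175
  x=8 (Eastvale, w=120) cum 295  ← median
  x=10 (Westmoor, w=75) cum 370
⇒ x* = 8
y-coordinate, sorted with cumulative weight:
  y=0 (Southcross, w=30) cum 30
  y=0 (Eastvale, w=120) cum 150
  y=2 (Midtown, w=70) cum 220  ← median
  y=7 (Westmoor, w=75) cum 295
  y=12 (Northgate, w=75) cum 370
⇒ y* = 2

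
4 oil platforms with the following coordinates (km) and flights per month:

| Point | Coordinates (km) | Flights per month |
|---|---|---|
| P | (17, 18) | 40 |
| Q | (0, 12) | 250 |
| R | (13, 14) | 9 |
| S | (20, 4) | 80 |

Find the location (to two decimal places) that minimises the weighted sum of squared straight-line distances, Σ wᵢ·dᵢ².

(6.32, 10.99)

The minimiser of Σwᵢ‖p−pᵢ‖² is the weighted centroid p* = (Σwᵢpᵢ)/(Σwᵢ).
Σwᵢ = 379.
Σwᵢxᵢ = 40·17 + 250·0 + 9·13 + 80·20 = 2397.
Σwᵢyᵢ = 40·18 + 250·12 + 9·14 + 80·4 = 4166.
x* = 2397/379 = 6.32, y* = 4166/379 = 10.99.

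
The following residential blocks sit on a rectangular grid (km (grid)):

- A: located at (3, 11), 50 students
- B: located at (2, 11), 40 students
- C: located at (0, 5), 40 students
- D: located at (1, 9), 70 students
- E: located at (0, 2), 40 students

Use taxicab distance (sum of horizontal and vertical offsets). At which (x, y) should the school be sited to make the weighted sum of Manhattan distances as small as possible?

Manhattan distance separates: Σwᵢ(|x−xᵢ|+|y−yᵢ|) = Σwᵢ|x−xᵢ| + Σwᵢ|y−yᵢ|, so x and y are optimised independently as 1-D weighted medians.
Total weight W = 240; half = 120.
x-coordinate, sorted with cumulative weight:
  x=0 (C, w=40) cum 40
  x=0 (E, w=40) cum 80
  x=1 (D, w=70) cum 150  ← median
  x=2 (B, w=40) cum 190
  x=3 (A, w=50) cum 240
⇒ x* = 1
y-coordinate, sorted with cumulative weight:
  y=2 (E, w=40) cum 40
  y=5 (C, w=40) cum 80
  y=9 (D, w=70) cum 150  ← median
  y=11 (A, w=50) cum 200
  y=11 (B, w=40) cum 240
⇒ y* = 9

(1, 9)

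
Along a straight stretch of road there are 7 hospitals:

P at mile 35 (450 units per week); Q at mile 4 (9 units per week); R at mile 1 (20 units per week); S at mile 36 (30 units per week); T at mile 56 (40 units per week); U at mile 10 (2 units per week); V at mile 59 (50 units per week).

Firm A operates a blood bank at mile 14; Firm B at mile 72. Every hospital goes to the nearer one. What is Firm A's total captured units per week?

The indifferent point is the midpoint (14+72)/2 = 43; hospitals left of it (closer to Firm A at 14) go to Firm A, those right go to Firm B.
  R at 1 (w=20) → Firm A
  Q at 4 (w=9) → Firm A
  U at 10 (w=2) → Firm A
  P at 35 (w=450) → Firm A
  S at 36 (w=30) → Firm A
  T at 56 (w=40) → Firm B
  V at 59 (w=50) → Firm B
Firm A captures 511; Firm B captures 90.

511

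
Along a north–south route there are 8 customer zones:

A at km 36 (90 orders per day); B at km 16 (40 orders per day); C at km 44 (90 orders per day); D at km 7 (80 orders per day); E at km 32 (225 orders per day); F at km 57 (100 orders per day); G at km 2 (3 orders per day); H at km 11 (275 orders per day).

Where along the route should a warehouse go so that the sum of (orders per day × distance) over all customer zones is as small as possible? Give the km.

x = 32

For a sum of weighted absolute distances on a line, the optimum is the weighted median (not the mean). Total weight W = 903; half-weight = 451.5.
Sort by position and accumulate weight:
  km 2 (G, w=3) → cum 3
  km 7 (D, w=80) → cum 83
  km 11 (H, w=275) → cum 358
  km 16 (B, w=40) → cum 398
  km 32 (E, w=225) → cum 623  ≥ 451.5 → median here
  km 36 (A, w=90) → cum 713
  km 44 (C, w=90) → cum 803
  km 57 (F, w=100) → cum 903
Optimal location: km 32.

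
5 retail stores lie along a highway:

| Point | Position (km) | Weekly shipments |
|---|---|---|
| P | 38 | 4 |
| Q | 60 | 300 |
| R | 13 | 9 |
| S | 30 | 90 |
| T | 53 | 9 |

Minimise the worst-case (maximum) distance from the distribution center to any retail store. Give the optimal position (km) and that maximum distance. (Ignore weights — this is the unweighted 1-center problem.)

The 1-center on a line is the midpoint of the two extreme points: leftmost at 13, rightmost at 60.
Optimal location = (13 + 60)/2 = 36.5; maximum distance = (60 − 13)/2 = 23.5.

location 36.5, max distance 23.5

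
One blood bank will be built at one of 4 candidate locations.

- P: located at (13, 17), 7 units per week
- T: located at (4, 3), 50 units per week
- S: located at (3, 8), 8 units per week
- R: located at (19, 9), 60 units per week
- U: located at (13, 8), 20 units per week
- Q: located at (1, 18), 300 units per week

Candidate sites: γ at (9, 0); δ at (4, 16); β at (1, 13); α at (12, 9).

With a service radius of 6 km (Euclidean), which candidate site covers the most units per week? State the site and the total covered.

Coverage radius r = 6 km; a point is covered iff (Δx)²+(Δy)² ≤ 6² = 36.
  γ (9, 0): covers {T} → 50
  δ (4, 16): covers {Q} → 300
  β (1, 13): covers {S, Q} → 308
  α (12, 9): covers {U} → 20
Maximum coverage at β: 308 units per week.

β, covering 308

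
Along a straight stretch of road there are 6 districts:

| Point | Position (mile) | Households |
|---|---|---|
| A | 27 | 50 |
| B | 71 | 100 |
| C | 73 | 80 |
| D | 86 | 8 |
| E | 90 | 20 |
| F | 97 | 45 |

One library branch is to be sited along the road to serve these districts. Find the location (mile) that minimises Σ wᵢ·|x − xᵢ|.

x = 73

For a sum of weighted absolute distances on a line, the optimum is the weighted median (not the mean). Total weight W = 303; half-weight = 151.5.
Sort by position and accumulate weight:
  mile 27 (A, w=50) → cum 50
  mile 71 (B, w=100) → cum 150
  mile 73 (C, w=80) → cum 230  ≥ 151.5 → median here
  mile 86 (D, w=8) → cum 238
  mile 90 (E, w=20) → cum 258
  mile 97 (F, w=45) → cum 303
Optimal location: mile 73.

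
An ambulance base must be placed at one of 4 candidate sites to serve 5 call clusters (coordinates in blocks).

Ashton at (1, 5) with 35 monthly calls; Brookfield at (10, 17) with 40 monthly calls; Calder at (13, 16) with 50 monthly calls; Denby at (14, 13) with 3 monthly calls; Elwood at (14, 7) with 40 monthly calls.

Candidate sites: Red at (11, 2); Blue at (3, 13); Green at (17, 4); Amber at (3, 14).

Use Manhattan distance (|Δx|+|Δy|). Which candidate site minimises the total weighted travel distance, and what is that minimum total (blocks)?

Amber, total 2141 blocks

Total weighted distance at each candidate:
  Red (11, 2): total = 2257
  Blue (3, 13): total = 2153
  Green (17, 4): total = 2471
  Amber (3, 14): total = 2141
Minimum is at Amber with total 2141 blocks.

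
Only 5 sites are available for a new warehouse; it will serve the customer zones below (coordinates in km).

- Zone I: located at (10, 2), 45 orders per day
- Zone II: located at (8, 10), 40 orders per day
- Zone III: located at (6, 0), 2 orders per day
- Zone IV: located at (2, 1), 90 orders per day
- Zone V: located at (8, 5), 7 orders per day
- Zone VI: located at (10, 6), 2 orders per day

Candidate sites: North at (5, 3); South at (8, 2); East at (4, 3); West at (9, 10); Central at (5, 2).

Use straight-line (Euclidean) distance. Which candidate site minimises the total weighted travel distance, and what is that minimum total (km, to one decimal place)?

Central, total 898.3 km

Total weighted distance at each candidate:
  North (5, 3): total = 901.8
  South (8, 2): total = 993.0
  East (4, 3): total = 902.7
  West (9, 10): total = 1493.8
  Central (5, 2): total = 898.3
Minimum is at Central with total 898.3 km.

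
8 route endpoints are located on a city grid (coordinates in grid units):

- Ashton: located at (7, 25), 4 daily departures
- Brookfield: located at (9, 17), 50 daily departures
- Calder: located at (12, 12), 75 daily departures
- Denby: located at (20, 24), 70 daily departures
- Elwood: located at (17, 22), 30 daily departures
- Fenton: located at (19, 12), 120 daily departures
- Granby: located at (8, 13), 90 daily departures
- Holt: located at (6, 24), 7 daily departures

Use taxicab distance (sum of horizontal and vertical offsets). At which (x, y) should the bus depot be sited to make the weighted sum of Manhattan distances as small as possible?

Manhattan distance separates: Σwᵢ(|x−xᵢ|+|y−yᵢ|) = Σwᵢ|x−xᵢ| + Σwᵢ|y−yᵢ|, so x and y are optimised independently as 1-D weighted medians.
Total weight W = 446; half = 223.
x-coordinate, sorted with cumulative weight:
  x=6 (Holt, w=7) cum 7
  x=7 (Ashton, w=4) cum 11
  x=8 (Granby, w=90) cum 101
  x=9 (Brookfield, w=50) cum 151
  x=12 (Calder, w=75) cum 226  ← median
  x=17 (Elwood, w=30) cum 256
  x=19 (Fenton, w=120) cum 376
  x=20 (Denby, w=70) cum 446
⇒ x* = 12
y-coordinate, sorted with cumulative weight:
  y=12 (Calder, w=75) cum 75
  y=12 (Fenton, w=120) cum 195
  y=13 (Granby, w=90) cum 285  ← median
  y=17 (Brookfield, w=50) cum 335
  y=22 (Elwood, w=30) cum 365
  y=24 (Denby, w=70) cum 435
  y=24 (Holt, w=7) cum 442
  y=25 (Ashton, w=4) cum 446
⇒ y* = 13

(12, 13)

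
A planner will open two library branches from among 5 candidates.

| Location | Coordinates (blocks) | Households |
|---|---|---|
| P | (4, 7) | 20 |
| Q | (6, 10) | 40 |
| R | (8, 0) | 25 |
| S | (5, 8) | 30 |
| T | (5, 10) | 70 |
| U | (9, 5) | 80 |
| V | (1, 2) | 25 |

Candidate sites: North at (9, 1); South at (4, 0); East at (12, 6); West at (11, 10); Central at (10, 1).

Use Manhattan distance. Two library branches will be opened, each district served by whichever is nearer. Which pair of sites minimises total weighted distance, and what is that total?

Evaluate every pair (each demand assigned to the nearer of the two):
  {North, West}: total = 1655
  {South, West}: total = 1785
  {West, Central}: total = 1785
  {East, West}: total = 1985
  {South, East}: total = 2125
  {North, South}: total = 2155
  {North, East}: total = 2215
  {South, Central}: total = 2260
  {East, Central}: total = 2265
  {North, Central}: total = 2535
Best pair: {North, West} with total 1655.

{North, West}, total 1655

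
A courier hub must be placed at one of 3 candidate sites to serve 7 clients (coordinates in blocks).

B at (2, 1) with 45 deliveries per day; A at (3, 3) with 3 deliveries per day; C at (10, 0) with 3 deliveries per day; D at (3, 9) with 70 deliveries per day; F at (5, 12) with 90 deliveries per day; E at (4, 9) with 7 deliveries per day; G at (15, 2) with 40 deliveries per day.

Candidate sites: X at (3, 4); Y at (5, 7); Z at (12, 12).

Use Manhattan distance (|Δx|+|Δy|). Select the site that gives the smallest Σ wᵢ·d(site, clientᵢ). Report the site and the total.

Total weighted distance at each candidate:
  X (3, 4): total = 2068
  Y (5, 7): total = 1810
  Z (12, 12): total = 3108
Minimum is at Y with total 1810 blocks.

Y, total 1810 blocks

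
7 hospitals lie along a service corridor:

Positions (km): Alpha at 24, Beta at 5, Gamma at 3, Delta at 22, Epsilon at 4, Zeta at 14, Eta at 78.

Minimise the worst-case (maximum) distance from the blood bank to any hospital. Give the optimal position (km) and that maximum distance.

location 40.5, max distance 37.5

The 1-center on a line is the midpoint of the two extreme points: leftmost at 3, rightmost at 78.
Optimal location = (3 + 78)/2 = 40.5; maximum distance = (78 − 3)/2 = 37.5.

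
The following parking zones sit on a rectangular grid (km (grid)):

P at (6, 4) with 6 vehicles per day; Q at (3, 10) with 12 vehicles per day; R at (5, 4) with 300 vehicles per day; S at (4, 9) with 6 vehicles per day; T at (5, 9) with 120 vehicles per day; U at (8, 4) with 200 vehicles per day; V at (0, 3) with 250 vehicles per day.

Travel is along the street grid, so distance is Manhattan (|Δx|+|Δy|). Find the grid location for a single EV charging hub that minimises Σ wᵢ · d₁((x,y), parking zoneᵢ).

(5, 4)

Manhattan distance separates: Σwᵢ(|x−xᵢ|+|y−yᵢ|) = Σwᵢ|x−xᵢ| + Σwᵢ|y−yᵢ|, so x and y are optimised independently as 1-D weighted medians.
Total weight W = 894; half = 447.
x-coordinate, sorted with cumulative weight:
  x=0 (V, w=250) cum 250
  x=3 (Q, w=12) cum 262
  x=4 (S, w=6) cum 268
  x=5 (R, w=300) cum 568  ← median
  x=5 (T, w=120) cum 688
  x=6 (P, w=6) cum 694
  x=8 (U, w=200) cum 894
⇒ x* = 5
y-coordinate, sorted with cumulative weight:
  y=3 (V, w=250) cum 250
  y=4 (P, w=6) cum 256
  y=4 (R, w=300) cum 556  ← median
  y=4 (U, w=200) cum 756
  y=9 (S, w=6) cum 762
  y=9 (T, w=120) cum 882
  y=10 (Q, w=12) cum 894
⇒ y* = 4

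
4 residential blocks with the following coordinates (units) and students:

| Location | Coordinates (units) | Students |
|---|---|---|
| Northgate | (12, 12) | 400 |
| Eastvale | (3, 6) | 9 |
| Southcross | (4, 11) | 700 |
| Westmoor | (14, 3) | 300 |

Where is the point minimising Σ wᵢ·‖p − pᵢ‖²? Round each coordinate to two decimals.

(8.39, 9.55)

The minimiser of Σwᵢ‖p−pᵢ‖² is the weighted centroid p* = (Σwᵢpᵢ)/(Σwᵢ).
Σwᵢ = 1409.
Σwᵢxᵢ = 400·12 + 9·3 + 700·4 + 300·14 = 11827.
Σwᵢyᵢ = 400·12 + 9·6 + 700·11 + 300·3 = 13454.
x* = 11827/1409 = 8.39, y* = 13454/1409 = 9.55.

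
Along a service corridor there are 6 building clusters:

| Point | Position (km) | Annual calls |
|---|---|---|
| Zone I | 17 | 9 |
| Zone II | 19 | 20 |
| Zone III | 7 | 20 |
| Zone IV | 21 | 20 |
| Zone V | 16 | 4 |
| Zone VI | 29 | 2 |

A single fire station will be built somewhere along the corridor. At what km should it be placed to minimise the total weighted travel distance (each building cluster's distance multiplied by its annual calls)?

For a sum of weighted absolute distances on a line, the optimum is the weighted median (not the mean). Total weight W = 75; half-weight = 37.5.
Sort by position and accumulate weight:
  km 7 (Zone III, w=20) → cum 20
  km 16 (Zone V, w=4) → cum 24
  km 17 (Zone I, w=9) → cum 33
  km 19 (Zone II, w=20) → cum 53  ≥ 37.5 → median here
  km 21 (Zone IV, w=20) → cum 73
  km 29 (Zone VI, w=2) → cum 75
Optimal location: km 19.

x = 19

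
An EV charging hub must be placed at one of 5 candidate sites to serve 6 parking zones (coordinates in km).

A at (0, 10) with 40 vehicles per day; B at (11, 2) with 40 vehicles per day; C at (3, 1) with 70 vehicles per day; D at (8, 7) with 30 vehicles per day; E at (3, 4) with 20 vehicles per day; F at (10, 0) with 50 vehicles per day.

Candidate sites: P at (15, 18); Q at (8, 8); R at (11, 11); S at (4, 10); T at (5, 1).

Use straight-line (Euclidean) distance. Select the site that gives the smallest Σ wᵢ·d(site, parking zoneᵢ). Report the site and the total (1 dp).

T, total 1323.4 km

Total weighted distance at each candidate:
  P (15, 18): total = 4490.3
  Q (8, 8): total = 1770.7
  R (11, 11): total = 2613.1
  S (4, 10): total = 2073.8
  T (5, 1): total = 1323.4
Minimum is at T with total 1323.4 km.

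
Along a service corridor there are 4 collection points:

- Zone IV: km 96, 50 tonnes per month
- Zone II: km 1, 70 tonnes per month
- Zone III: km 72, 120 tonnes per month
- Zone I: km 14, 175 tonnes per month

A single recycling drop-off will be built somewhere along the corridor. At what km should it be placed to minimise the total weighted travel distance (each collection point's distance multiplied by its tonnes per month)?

For a sum of weighted absolute distances on a line, the optimum is the weighted median (not the mean). Total weight W = 415; half-weight = 207.5.
Sort by position and accumulate weight:
  km 1 (Zone II, w=70) → cum 70
  km 14 (Zone I, w=175) → cum 245  ≥ 207.5 → median here
  km 72 (Zone III, w=120) → cum 365
  km 96 (Zone IV, w=50) → cum 415
Optimal location: km 14.

x = 14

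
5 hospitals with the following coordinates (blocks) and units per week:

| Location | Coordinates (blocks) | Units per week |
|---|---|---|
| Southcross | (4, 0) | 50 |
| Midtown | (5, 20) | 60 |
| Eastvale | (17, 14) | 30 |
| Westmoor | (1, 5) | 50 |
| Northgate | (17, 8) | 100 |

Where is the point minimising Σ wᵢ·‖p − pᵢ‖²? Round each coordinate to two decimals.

The minimiser of Σwᵢ‖p−pᵢ‖² is the weighted centroid p* = (Σwᵢpᵢ)/(Σwᵢ).
Σwᵢ = 290.
Σwᵢxᵢ = 50·4 + 60·5 + 30·17 + 50·1 + 100·17 = 2760.
Σwᵢyᵢ = 50·0 + 60·20 + 30·14 + 50·5 + 100·8 = 2670.
x* = 2760/290 = 9.52, y* = 2670/290 = 9.21.

(9.52, 9.21)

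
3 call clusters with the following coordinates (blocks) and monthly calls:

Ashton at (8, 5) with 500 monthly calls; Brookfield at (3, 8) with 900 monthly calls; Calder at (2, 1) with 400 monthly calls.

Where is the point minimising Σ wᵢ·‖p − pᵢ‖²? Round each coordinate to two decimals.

The minimiser of Σwᵢ‖p−pᵢ‖² is the weighted centroid p* = (Σwᵢpᵢ)/(Σwᵢ).
Σwᵢ = 1800.
Σwᵢxᵢ = 500·8 + 900·3 + 400·2 = 7500.
Σwᵢyᵢ = 500·5 + 900·8 + 400·1 = 10100.
x* = 7500/1800 = 4.17, y* = 10100/1800 = 5.61.

(4.17, 5.61)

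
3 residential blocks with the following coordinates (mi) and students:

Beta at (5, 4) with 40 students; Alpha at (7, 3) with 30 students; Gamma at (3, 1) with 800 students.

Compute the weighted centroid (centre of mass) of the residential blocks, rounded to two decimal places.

The minimiser of Σwᵢ‖p−pᵢ‖² is the weighted centroid p* = (Σwᵢpᵢ)/(Σwᵢ).
Σwᵢ = 870.
Σwᵢxᵢ = 40·5 + 30·7 + 800·3 = 2810.
Σwᵢyᵢ = 40·4 + 30·3 + 800·1 = 1050.
x* = 2810/870 = 3.23, y* = 1050/870 = 1.21.

(3.23, 1.21)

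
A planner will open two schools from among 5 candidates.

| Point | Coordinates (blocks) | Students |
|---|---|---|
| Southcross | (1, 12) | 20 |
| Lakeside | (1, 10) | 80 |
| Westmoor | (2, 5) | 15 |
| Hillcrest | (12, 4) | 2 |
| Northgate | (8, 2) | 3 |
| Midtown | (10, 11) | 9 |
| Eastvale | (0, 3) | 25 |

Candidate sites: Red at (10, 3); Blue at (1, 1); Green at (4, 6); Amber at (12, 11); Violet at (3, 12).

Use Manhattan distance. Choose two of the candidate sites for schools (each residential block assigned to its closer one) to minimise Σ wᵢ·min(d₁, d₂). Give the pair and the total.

{Blue, Violet}, total 634

Evaluate every pair (each demand assigned to the nearer of the two):
  {Blue, Violet}: total = 634
  {Green, Violet}: total = 696
  {Red, Violet}: total = 817
  {Amber, Violet}: total = 851
  {Blue, Green}: total = 1003
  {Green, Amber}: total = 1016
  {Red, Green}: total = 1047
  {Blue, Amber}: total = 1146
  {Red, Blue}: total = 1177
  {Red, Amber}: total = 1633
Best pair: {Blue, Violet} with total 634.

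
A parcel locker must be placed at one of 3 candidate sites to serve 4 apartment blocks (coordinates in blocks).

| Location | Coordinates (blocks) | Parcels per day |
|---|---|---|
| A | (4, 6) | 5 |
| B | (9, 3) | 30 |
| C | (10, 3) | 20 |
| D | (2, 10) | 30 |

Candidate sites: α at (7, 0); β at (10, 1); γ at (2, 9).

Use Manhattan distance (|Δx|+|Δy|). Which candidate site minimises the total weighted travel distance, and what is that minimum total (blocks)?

β, total 695 blocks

Total weighted distance at each candidate:
  α (7, 0): total = 765
  β (10, 1): total = 695
  γ (2, 9): total = 725
Minimum is at β with total 695 blocks.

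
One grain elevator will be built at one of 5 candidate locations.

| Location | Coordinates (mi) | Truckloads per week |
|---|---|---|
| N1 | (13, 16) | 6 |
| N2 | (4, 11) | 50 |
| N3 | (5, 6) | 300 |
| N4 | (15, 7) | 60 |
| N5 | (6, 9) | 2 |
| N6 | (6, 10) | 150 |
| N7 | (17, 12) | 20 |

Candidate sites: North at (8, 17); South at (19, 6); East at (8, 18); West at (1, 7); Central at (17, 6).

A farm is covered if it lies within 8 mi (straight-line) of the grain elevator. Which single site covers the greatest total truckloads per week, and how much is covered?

West, covering 502

Coverage radius r = 8 mi; a point is covered iff (Δx)²+(Δy)² ≤ 8² = 64.
  North (8, 17): covers {N1, N2, N6} → 206
  South (19, 6): covers {N4, N7} → 80
  East (8, 18): covers {N1} → 6
  West (1, 7): covers {N2, N3, N5, N6} → 502
  Central (17, 6): covers {N4, N7} → 80
Maximum coverage at West: 502 truckloads per week.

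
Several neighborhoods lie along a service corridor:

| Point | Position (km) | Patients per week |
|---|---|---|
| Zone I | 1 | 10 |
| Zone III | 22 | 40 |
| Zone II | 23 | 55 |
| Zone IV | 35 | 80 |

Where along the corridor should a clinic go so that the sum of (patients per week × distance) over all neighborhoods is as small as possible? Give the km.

For a sum of weighted absolute distances on a line, the optimum is the weighted median (not the mean). Total weight W = 185; half-weight = 92.5.
Sort by position and accumulate weight:
  km 1 (Zone I, w=10) → cum 10
  km 22 (Zone III, w=40) → cum 50
  km 23 (Zone II, w=55) → cum 105  ≥ 92.5 → median here
  km 35 (Zone IV, w=80) → cum 185
Optimal location: km 23.

x = 23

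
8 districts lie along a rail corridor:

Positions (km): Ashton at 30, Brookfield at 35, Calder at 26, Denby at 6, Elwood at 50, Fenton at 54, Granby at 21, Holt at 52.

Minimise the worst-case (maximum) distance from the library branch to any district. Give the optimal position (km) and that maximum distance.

location 30, max distance 24

The 1-center on a line is the midpoint of the two extreme points: leftmost at 6, rightmost at 54.
Optimal location = (6 + 54)/2 = 30; maximum distance = (54 − 6)/2 = 24.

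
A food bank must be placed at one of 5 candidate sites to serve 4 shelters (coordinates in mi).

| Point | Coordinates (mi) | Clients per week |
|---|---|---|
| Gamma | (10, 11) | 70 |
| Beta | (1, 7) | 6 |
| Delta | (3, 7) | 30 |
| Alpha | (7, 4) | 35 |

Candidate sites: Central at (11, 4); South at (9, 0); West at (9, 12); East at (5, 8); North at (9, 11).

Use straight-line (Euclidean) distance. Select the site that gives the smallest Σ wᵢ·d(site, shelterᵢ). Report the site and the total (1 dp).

North, total 594.8 mi

Total weighted distance at each candidate:
  Central (11, 4): total = 953.9
  South (9, 0): total = 1270.1
  West (9, 12): total = 678.5
  East (5, 8): total = 656.5
  North (9, 11): total = 594.8
Minimum is at North with total 594.8 mi.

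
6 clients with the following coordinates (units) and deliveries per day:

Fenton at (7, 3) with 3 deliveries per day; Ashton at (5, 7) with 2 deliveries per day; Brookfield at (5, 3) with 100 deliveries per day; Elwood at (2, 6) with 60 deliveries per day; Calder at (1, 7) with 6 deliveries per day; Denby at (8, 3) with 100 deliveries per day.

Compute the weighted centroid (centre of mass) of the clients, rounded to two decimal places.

(5.38, 3.78)

The minimiser of Σwᵢ‖p−pᵢ‖² is the weighted centroid p* = (Σwᵢpᵢ)/(Σwᵢ).
Σwᵢ = 271.
Σwᵢxᵢ = 3·7 + 2·5 + 100·5 + 60·2 + 6·1 + 100·8 = 1457.
Σwᵢyᵢ = 3·3 + 2·7 + 100·3 + 60·6 + 6·7 + 100·3 = 1025.
x* = 1457/271 = 5.38, y* = 1025/271 = 3.78.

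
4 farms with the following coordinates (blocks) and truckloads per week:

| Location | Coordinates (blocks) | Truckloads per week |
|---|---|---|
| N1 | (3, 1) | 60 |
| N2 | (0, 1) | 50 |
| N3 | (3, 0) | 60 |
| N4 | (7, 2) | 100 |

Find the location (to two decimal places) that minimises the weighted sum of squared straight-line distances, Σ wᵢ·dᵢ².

The minimiser of Σwᵢ‖p−pᵢ‖² is the weighted centroid p* = (Σwᵢpᵢ)/(Σwᵢ).
Σwᵢ = 270.
Σwᵢxᵢ = 60·3 + 50·0 + 60·3 + 100·7 = 1060.
Σwᵢyᵢ = 60·1 + 50·1 + 60·0 + 100·2 = 310.
x* = 1060/270 = 3.93, y* = 310/270 = 1.15.

(3.93, 1.15)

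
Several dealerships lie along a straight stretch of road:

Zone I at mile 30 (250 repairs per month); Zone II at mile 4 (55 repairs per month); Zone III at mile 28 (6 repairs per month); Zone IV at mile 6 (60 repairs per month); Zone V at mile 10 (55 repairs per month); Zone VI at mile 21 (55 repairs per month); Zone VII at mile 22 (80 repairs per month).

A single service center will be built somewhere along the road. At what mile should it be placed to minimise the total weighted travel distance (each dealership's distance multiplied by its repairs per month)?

x = 22

For a sum of weighted absolute distances on a line, the optimum is the weighted median (not the mean). Total weight W = 561; half-weight = 280.5.
Sort by position and accumulate weight:
  mile 4 (Zone II, w=55) → cum 55
  mile 6 (Zone IV, w=60) → cum 115
  mile 10 (Zone V, w=55) → cum 170
  mile 21 (Zone VI, w=55) → cum 225
  mile 22 (Zone VII, w=80) → cum 305  ≥ 280.5 → median here
  mile 28 (Zone III, w=6) → cum 311
  mile 30 (Zone I, w=250) → cum 561
Optimal location: mile 22.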